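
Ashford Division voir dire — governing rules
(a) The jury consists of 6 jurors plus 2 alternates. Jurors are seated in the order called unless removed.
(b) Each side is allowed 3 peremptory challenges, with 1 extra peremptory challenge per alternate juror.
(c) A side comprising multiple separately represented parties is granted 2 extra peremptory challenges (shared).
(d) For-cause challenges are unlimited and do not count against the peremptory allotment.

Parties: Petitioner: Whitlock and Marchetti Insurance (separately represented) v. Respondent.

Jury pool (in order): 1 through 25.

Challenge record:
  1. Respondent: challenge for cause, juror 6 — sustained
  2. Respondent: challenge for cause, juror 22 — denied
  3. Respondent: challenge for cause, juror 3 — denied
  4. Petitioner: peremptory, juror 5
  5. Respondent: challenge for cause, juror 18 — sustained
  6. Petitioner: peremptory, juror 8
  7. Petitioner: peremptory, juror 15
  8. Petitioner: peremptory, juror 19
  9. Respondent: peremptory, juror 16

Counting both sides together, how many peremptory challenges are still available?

Petitioner allotment: 3 base + 1 × 2 alternates + 2 multi-party = 7. Respondent allotment: 3 base + 1 × 2 alternates = 5.
Petitioner peremptories used: #5, #8, #15, #19 — 4.
Respondent peremptories used: #16 — 1 (for-cause on #6, #22, #3, #18 don't count).
Remaining: (7 − 4) + (5 − 1) = 7.

7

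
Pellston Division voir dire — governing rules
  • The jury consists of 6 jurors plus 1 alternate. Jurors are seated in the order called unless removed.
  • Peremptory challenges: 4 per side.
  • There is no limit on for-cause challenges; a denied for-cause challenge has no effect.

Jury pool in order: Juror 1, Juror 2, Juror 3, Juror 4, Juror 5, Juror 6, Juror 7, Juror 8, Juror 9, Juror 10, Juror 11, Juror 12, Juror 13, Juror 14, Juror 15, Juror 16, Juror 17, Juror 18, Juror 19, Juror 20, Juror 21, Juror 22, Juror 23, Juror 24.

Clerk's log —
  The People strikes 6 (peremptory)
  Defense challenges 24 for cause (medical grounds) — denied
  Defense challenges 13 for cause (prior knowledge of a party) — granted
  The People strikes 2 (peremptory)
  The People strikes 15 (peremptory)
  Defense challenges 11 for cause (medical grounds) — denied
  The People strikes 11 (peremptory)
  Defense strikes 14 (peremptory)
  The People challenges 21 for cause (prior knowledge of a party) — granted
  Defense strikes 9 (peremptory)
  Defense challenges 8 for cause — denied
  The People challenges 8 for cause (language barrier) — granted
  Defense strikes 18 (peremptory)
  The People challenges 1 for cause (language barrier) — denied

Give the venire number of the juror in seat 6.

10

Removed: #2, #6, #8, #9, #11, #13, #14, #15, #18, #21. (#1, #24 stay — for-cause denied.)
Seating in order: seats 1–6 → #1, #3, #4, #5, #7, #10; alternates → #12.
So seat 6 is #10.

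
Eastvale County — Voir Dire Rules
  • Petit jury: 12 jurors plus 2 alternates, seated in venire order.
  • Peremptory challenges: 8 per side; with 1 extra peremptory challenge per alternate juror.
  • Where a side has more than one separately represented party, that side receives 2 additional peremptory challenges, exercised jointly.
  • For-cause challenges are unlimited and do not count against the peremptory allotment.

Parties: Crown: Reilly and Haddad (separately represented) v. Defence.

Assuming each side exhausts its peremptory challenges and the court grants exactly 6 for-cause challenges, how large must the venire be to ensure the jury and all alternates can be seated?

42

Seats to fill: 12 + 2 alternates = 14.
Peremptories — Crown: 8 + 1×2 + 2 = 12; Defence: 8 + 1×2 = 10; total 22.
For-cause removals: 6.
Minimum venire: 14 + 22 + 6 = 42.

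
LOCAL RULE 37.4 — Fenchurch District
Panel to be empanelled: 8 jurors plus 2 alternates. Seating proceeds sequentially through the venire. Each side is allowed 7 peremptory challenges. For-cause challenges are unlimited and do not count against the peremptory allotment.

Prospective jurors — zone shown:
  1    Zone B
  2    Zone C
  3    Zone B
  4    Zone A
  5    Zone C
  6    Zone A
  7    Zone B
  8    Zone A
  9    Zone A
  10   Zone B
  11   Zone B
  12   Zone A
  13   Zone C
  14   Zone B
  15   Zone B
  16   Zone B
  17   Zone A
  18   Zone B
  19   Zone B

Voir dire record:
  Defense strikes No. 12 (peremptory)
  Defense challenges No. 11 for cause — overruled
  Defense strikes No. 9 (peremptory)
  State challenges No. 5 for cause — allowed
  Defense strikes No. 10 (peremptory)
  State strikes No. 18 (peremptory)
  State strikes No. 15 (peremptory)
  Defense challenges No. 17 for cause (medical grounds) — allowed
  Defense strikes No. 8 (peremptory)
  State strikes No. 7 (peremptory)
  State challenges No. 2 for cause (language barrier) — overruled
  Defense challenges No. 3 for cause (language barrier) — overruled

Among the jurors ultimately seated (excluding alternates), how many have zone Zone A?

2

Removed: #5, #7, #8, #9, #10, #12, #15, #17, #18.
Seated jurors 1–8: #1, #2, #3, #4, #6, #11, #13, #14 (alternates #16, #19 not counted).
Of those, in Zone A: #4, #6 → 2.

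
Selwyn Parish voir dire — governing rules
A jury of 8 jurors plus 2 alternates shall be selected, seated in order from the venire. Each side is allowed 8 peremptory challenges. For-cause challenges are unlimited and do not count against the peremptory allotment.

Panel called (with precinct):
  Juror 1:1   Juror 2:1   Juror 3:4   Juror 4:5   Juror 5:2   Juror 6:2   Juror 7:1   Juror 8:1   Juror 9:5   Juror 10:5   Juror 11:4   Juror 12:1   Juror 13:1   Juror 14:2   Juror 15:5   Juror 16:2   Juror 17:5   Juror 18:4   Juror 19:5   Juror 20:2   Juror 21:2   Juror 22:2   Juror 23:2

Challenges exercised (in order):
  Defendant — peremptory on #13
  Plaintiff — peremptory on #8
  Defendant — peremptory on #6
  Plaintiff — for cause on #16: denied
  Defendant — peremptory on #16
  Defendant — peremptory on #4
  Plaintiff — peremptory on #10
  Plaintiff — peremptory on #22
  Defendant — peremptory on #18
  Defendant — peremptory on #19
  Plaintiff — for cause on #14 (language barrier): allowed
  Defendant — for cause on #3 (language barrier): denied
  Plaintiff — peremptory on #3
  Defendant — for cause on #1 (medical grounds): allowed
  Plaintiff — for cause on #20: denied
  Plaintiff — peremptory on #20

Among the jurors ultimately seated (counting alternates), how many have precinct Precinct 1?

3

Removed: #1, #3, #4, #6, #8, #10, #13, #14, #16, #18, #19, #20, #22.
Seated (10 incl. alternates): #2, #5, #7, #9, #11, #12, #15, #17, #21, #23.
Of those, in Precinct 1: #2, #7, #12 → 3.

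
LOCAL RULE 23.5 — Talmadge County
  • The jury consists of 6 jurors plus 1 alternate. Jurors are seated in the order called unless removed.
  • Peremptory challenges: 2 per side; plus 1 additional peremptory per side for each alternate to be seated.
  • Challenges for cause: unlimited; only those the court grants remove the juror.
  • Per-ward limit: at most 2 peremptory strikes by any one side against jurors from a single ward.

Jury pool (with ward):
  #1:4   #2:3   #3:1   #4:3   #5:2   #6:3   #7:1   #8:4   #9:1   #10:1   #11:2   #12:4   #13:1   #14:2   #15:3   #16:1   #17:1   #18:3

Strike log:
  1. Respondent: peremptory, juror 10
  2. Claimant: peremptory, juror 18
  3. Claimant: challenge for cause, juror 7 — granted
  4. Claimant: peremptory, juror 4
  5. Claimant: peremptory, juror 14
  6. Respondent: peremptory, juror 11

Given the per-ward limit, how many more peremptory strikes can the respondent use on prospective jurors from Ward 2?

1

Respondent peremptories so far: #10, #11 — 2 of 3 used, 1 left overall.
Against Ward 2: #11 — 1 used; per-ward cap 2 leaves 1.
Binding limit: min(1, 1) = 1.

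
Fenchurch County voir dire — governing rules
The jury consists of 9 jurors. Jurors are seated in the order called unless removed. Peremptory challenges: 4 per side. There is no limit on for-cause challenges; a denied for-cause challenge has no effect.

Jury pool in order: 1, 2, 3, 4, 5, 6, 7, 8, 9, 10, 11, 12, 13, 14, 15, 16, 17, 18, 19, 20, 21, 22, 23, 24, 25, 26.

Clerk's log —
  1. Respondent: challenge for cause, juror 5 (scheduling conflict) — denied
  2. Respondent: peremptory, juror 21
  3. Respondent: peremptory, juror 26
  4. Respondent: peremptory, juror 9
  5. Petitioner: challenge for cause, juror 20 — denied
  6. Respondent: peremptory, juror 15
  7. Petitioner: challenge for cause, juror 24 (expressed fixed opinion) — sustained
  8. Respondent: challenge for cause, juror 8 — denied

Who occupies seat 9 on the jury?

Removed: #9, #15, #21, #24, #26. (#5, #8, #20 stay — for-cause denied.)
Seating in order: seats 1–9 → #1, #2, #3, #4, #5, #6, #7, #8, #10.
So seat 9 is #10.

10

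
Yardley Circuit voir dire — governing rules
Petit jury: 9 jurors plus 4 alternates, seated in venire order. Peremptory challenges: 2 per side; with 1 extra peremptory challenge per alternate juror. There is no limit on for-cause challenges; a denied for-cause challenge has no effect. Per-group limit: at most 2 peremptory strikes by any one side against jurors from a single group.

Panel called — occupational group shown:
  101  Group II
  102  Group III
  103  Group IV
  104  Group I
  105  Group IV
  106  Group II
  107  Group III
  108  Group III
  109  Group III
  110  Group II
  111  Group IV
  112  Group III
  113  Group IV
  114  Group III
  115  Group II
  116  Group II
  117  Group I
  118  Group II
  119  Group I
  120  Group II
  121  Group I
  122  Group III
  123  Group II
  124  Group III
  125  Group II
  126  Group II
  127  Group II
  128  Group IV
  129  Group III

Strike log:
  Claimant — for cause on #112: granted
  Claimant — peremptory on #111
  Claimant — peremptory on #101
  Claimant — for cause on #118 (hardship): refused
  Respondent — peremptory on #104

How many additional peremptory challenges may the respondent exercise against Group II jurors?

2

Respondent peremptories so far: #104 — 1 of 6 used, 5 left overall.
Against Group II: none yet — per-group cap 2 leaves 2.
Binding limit: min(5, 2) = 2.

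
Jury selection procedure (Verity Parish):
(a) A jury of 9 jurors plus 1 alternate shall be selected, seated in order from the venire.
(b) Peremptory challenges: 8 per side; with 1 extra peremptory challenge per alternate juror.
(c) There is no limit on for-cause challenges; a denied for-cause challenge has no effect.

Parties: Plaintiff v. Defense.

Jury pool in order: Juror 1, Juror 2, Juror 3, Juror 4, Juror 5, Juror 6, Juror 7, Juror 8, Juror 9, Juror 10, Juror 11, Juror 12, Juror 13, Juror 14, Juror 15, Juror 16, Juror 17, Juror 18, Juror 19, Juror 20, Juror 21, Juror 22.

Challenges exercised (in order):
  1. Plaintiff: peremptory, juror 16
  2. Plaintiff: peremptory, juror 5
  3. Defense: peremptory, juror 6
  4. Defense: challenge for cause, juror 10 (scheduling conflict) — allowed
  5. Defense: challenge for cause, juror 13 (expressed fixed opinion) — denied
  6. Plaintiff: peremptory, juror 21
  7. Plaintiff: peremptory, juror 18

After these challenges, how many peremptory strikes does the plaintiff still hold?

Plaintiff allotment: 8 base + 1 × 1 alternate = 9.
Plaintiff peremptories used: #16, #5, #21, #18 — 4.
Remaining: 9 − 4 = 5.

5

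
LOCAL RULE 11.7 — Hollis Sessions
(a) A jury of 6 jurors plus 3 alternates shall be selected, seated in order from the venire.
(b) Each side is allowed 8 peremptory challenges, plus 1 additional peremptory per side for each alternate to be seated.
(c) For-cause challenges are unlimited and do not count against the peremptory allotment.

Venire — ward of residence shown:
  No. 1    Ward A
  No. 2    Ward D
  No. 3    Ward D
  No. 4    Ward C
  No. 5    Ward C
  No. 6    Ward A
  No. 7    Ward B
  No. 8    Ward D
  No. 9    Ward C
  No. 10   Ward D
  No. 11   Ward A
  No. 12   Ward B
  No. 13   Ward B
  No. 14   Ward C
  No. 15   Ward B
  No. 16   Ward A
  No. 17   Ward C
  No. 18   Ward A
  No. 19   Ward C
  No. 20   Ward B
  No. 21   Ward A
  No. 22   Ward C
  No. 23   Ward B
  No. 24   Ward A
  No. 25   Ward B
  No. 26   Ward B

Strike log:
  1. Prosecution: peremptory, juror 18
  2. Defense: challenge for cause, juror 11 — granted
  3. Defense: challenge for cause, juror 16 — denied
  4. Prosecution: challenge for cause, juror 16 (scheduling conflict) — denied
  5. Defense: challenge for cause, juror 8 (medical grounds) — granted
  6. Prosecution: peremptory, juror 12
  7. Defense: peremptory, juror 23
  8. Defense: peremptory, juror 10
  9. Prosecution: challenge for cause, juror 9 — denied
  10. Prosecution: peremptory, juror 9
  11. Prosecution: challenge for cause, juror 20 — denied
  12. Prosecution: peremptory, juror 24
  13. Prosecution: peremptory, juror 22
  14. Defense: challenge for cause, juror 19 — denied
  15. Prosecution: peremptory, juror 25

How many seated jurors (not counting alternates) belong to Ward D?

2

Removed: #8, #9, #10, #11, #12, #18, #22, #23, #24, #25.
Seated jurors 1–6: #1, #2, #3, #4, #5, #6 (alternates #7, #13, #14 not counted).
Of those, in Ward D: #2, #3 → 2.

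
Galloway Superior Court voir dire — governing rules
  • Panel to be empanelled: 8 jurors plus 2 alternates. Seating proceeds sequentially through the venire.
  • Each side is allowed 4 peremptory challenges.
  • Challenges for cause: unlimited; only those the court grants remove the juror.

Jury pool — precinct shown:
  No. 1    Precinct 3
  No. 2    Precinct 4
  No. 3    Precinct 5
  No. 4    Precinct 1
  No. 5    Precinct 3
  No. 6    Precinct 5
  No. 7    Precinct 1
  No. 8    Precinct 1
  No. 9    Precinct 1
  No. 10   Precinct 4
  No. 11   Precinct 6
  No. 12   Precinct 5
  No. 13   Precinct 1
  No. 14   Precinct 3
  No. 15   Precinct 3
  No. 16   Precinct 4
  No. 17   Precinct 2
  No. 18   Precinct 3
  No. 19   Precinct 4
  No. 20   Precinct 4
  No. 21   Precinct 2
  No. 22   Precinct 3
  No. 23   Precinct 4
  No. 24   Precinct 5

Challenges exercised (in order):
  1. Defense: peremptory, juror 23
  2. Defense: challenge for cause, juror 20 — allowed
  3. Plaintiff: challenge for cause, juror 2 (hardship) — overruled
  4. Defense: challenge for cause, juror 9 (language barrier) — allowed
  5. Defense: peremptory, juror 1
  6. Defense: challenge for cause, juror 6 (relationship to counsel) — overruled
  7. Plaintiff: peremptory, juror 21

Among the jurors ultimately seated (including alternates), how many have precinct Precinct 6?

1

Removed: #1, #9, #20, #21, #23.
Seated (10 incl. alternates): #2, #3, #4, #5, #6, #7, #8, #10, #11, #12.
Of those, in Precinct 6: #11 → 1.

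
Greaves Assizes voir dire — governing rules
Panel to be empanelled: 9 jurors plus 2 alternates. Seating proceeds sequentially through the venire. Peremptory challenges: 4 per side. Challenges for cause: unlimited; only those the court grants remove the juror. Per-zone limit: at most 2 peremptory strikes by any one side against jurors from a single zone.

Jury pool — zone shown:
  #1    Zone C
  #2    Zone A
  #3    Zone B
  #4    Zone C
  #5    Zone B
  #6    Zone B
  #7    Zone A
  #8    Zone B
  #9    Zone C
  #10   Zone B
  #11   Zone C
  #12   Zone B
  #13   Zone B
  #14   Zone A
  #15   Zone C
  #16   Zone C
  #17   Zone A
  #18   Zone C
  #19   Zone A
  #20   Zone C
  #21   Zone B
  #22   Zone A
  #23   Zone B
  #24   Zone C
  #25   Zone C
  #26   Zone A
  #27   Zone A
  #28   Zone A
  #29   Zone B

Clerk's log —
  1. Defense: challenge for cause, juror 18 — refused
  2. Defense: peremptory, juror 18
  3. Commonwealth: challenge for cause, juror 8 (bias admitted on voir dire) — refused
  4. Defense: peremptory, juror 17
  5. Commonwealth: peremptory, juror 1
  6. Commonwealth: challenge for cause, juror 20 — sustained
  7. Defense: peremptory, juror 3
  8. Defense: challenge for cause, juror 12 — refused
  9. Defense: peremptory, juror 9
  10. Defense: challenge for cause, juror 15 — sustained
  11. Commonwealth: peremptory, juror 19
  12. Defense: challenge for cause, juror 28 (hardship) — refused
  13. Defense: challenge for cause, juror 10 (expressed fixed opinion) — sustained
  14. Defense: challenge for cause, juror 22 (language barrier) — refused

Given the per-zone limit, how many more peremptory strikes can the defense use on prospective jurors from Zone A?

0

Defense peremptories so far: #18, #17, #3, #9 — 4 of 4 used, 0 left overall.
Against Zone A: #17 — 1 used; per-zone cap 2 leaves 1.
Binding limit: min(0, 1) = 0.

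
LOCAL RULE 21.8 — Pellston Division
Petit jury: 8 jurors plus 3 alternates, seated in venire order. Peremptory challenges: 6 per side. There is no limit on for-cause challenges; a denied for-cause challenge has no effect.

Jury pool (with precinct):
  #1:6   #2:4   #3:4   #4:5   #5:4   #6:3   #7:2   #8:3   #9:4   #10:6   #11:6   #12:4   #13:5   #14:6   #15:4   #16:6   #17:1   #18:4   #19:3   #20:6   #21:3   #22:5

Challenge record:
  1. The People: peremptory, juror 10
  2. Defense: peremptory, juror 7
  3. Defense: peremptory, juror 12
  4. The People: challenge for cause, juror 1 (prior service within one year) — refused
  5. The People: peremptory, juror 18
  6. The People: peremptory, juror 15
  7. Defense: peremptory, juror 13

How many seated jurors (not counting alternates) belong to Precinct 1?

Removed: #7, #10, #12, #13, #15, #18.
Seated jurors 1–8: #1, #2, #3, #4, #5, #6, #8, #9 (alternates #11, #14, #16 not counted).
None of those are in Precinct 1 → 0.

0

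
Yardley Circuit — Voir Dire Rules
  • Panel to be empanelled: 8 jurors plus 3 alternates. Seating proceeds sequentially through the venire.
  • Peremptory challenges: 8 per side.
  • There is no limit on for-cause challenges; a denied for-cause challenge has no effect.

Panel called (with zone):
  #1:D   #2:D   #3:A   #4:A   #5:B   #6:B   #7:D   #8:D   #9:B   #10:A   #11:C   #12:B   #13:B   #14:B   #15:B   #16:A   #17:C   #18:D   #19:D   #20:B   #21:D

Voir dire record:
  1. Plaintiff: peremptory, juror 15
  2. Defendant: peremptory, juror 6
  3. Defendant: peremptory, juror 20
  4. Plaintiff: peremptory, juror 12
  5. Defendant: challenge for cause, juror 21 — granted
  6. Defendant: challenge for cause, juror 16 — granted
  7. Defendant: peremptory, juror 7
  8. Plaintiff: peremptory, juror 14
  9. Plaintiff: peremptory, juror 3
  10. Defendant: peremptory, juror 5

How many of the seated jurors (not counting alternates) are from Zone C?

1

Removed: #3, #5, #6, #7, #12, #14, #15, #16, #20, #21.
Seated jurors 1–8: #1, #2, #4, #8, #9, #10, #11, #13 (alternates #17, #18, #19 not counted).
Of those, in Zone C: #11 → 1.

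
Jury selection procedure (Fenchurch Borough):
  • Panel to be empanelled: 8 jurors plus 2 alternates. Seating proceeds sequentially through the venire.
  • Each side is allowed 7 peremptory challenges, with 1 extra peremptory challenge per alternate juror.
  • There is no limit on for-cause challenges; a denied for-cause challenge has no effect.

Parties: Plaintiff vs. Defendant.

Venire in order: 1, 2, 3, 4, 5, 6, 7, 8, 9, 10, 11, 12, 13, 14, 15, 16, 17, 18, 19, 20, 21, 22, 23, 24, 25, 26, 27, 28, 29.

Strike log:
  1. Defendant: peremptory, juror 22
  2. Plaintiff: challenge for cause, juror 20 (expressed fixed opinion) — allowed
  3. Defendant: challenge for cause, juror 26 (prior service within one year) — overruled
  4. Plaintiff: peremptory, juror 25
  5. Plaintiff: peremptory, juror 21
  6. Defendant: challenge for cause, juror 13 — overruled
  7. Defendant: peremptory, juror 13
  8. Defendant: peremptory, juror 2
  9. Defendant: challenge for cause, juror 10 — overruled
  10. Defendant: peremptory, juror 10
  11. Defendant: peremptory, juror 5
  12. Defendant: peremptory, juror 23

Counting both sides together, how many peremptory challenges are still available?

10

Plaintiff allotment: 7 base + 1 × 2 alternates = 9. Defendant allotment: 7 base + 1 × 2 alternates = 9.
Plaintiff peremptories used: #25, #21 — 2 (the for-cause on #20 doesn't count).
Defendant peremptories used: #22, #13, #2, #10, #5, #23 — 6 (for-cause on #26, #13, #10 don't count).
Remaining: (9 − 2) + (9 − 6) = 10.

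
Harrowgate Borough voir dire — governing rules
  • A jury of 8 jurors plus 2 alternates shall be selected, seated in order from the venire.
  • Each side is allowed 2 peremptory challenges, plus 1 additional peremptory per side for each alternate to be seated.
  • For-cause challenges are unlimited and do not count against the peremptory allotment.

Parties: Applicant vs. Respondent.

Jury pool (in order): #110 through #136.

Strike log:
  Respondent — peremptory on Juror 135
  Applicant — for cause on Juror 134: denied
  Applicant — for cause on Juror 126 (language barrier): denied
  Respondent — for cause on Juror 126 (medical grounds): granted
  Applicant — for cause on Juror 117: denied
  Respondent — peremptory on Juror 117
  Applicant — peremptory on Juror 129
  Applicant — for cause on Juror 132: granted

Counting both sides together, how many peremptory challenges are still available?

Applicant allotment: 2 base + 1 × 2 alternates = 4. Respondent allotment: 2 base + 1 × 2 alternates = 4.
Applicant peremptories used: #129 — 1 (for-cause on #134, #126, #117, #132 don't count).
Respondent peremptories used: #135, #117 — 2 (the for-cause on #126 doesn't count).
Remaining: (4 − 1) + (4 − 2) = 5.

5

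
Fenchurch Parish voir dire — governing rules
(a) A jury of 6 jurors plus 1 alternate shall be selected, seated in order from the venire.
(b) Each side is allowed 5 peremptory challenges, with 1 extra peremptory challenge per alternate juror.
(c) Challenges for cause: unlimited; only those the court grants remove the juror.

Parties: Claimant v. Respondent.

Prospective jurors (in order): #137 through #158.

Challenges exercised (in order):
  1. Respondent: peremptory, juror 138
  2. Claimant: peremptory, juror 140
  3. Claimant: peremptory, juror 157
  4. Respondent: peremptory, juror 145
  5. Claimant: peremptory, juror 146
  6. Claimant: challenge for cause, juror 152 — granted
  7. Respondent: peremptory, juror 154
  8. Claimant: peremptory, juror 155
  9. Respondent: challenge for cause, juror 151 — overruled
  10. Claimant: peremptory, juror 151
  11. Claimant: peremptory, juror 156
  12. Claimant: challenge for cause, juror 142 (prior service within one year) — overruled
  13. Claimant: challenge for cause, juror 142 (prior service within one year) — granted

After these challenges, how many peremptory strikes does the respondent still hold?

3

Respondent allotment: 5 base + 1 × 1 alternate = 6.
Respondent peremptories used: #138, #145, #154 — 3 (the for-cause on #151 doesn't count).
Remaining: 6 − 3 = 3.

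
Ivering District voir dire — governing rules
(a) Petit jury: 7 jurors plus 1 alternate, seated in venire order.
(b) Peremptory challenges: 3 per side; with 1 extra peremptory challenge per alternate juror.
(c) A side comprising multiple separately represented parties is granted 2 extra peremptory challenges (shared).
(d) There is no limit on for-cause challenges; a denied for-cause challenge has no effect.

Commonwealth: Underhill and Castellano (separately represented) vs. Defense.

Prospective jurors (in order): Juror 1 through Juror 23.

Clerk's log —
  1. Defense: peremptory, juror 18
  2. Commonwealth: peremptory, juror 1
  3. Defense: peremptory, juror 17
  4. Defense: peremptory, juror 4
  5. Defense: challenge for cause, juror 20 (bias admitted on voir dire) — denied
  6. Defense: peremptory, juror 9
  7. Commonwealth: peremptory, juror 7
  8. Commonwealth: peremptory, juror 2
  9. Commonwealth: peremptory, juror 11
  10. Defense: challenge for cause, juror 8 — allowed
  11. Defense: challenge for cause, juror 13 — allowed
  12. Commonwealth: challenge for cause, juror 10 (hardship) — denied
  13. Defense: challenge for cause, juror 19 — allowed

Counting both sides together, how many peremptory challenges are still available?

Commonwealth allotment: 3 base + 1 × 1 alternate + 2 multi-party = 6. Defense allotment: 3 base + 1 × 1 alternate = 4.
Commonwealth peremptories used: #1, #7, #2, #11 — 4 (the for-cause on #10 doesn't count).
Defense peremptories used: #18, #17, #4, #9 — 4 (for-cause on #20, #8, #13, #19 don't count).
Remaining: (6 − 4) + (4 − 4) = 2.

2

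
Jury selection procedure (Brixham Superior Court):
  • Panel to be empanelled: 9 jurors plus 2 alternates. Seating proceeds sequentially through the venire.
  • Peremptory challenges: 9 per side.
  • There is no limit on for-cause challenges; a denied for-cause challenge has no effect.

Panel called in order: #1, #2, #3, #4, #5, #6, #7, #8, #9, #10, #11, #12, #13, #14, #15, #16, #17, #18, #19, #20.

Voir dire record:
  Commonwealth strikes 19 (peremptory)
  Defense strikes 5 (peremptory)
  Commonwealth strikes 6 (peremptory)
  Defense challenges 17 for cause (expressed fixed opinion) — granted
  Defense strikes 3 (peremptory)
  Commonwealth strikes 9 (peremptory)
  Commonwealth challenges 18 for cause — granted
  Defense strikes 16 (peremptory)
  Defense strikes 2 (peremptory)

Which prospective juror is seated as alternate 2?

Removed: #2, #3, #5, #6, #9, #16, #17, #18, #19.
Seating in order: seats 1–9 → #1, #4, #7, #8, #10, #11, #12, #13, #14; alternates → #15, #20.
So alternate 2 is #20.

20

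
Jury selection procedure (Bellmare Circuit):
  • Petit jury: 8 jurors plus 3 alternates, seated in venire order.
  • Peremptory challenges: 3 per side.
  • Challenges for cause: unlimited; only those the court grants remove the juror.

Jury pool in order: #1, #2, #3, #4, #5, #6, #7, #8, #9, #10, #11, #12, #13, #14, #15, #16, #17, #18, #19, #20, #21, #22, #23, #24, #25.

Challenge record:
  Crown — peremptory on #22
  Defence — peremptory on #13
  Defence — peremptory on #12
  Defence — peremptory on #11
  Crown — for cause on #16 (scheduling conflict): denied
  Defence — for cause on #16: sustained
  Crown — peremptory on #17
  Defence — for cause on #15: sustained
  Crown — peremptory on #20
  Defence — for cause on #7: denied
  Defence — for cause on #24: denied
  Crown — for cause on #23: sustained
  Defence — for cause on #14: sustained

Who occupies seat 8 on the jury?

8

Removed: #11, #12, #13, #14, #15, #16, #17, #20, #22, #23. (#7, #24 stay — for-cause denied.)
Seating in order: seats 1–8 → #1, #2, #3, #4, #5, #6, #7, #8; alternates → #9, #10, #18.
So seat 8 is #8.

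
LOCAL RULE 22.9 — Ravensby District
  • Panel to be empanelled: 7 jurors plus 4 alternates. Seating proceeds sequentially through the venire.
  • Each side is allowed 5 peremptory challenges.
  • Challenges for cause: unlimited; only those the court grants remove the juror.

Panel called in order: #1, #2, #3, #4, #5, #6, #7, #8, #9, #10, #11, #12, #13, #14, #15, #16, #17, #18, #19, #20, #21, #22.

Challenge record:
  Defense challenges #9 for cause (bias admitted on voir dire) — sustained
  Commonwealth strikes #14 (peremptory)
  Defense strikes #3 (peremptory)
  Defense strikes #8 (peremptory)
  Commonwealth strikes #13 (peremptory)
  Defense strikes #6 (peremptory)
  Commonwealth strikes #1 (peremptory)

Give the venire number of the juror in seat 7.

Removed: #1, #3, #6, #8, #9, #13, #14.
Filling seats in venire order through position 7: #2, #4, #5, #7, #10, #11, #12.
So seat 7 is #12.

12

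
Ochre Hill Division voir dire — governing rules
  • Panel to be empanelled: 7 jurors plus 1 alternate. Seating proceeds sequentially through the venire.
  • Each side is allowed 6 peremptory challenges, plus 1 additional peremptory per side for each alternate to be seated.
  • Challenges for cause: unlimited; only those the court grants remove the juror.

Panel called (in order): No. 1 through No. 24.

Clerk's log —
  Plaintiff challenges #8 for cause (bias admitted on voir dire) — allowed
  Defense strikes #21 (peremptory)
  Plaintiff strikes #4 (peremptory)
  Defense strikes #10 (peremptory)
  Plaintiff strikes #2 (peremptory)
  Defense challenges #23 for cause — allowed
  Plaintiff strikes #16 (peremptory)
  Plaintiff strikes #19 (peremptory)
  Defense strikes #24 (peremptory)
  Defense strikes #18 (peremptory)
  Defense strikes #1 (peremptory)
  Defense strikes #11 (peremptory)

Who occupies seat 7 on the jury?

13

Removed: #1, #2, #4, #8, #10, #11, #16, #18, #19, #21, #23, #24.
Seating in order: seats 1–7 → #3, #5, #6, #7, #9, #12, #13; alternates → #14.
So seat 7 is #13.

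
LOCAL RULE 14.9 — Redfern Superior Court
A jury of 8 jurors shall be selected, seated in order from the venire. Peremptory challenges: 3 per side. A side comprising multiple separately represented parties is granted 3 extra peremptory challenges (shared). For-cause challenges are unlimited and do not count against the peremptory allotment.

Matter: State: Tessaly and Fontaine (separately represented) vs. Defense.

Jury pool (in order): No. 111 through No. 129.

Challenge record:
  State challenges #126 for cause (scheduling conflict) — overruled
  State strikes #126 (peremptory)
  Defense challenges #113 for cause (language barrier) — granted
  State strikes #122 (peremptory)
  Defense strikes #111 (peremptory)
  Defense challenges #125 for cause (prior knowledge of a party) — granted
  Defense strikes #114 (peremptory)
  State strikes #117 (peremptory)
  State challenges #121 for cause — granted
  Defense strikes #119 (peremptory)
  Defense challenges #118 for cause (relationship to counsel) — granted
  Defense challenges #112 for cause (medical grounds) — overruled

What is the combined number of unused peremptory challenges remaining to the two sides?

State allotment: 3 base + 3 multi-party = 6. Defense allotment: 3.
State peremptories used: #126, #122, #117 — 3 (for-cause on #126, #121 don't count).
Defense peremptories used: #111, #114, #119 — 3 (for-cause on #113, #125, #118, #112 don't count).
Remaining: (6 − 3) + (3 − 3) = 3.

3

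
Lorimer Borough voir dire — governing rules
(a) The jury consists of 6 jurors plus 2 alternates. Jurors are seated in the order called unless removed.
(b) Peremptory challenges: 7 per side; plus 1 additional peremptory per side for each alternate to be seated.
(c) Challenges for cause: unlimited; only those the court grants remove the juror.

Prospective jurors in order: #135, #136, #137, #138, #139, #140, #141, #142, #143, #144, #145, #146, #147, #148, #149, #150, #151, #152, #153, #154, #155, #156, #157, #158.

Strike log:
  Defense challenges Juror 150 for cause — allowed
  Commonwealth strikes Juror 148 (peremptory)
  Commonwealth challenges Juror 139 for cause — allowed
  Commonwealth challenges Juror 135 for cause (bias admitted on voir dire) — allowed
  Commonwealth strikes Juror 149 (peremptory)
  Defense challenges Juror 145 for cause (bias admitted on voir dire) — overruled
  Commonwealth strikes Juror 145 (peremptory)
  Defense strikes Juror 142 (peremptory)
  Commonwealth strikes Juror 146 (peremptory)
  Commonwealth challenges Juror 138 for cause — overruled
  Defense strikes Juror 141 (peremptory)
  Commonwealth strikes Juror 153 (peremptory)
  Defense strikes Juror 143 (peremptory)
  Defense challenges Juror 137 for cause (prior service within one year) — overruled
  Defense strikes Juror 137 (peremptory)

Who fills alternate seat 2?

154

Removed: #135, #137, #139, #141, #142, #143, #145, #146, #148, #149, #150, #153. (#138 stays — for-cause denied.)
Filling seats in venire order through position 8: #136, #138, #140, #144, #147, #151, #152, #154.
So alternate 2 is #154.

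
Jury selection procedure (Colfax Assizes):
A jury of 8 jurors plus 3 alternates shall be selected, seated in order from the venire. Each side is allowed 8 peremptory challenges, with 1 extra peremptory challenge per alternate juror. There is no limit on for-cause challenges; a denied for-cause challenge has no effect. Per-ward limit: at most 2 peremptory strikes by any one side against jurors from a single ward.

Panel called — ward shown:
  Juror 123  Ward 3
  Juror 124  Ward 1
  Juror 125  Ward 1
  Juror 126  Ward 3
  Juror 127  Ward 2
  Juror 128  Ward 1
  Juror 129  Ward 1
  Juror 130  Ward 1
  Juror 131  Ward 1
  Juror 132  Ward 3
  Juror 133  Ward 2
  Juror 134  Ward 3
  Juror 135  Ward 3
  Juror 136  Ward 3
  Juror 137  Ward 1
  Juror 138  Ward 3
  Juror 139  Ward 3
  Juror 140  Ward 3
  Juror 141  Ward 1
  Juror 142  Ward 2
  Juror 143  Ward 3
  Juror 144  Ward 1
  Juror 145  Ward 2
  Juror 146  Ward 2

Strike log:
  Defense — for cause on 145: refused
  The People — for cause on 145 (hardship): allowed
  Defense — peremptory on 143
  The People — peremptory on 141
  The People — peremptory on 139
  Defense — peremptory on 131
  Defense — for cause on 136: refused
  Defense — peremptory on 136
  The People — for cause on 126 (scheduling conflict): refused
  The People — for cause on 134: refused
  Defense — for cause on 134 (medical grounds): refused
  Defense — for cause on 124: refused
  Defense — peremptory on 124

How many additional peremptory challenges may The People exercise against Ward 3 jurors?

The People peremptories so far: #141, #139 — 2 of 11 used, 9 left overall.
Against Ward 3: #139 — 1 used; per-ward cap 2 leaves 1.
Binding limit: min(9, 1) = 1.

1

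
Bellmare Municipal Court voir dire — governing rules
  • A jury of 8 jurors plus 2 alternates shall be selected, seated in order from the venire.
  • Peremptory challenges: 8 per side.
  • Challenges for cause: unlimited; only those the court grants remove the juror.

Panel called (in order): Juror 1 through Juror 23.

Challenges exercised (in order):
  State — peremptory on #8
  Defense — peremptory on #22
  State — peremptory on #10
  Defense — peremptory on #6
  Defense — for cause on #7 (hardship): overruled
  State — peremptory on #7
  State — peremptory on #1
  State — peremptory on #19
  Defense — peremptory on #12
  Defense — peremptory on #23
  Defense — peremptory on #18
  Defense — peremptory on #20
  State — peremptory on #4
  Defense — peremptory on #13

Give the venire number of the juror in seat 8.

16

Removed: #1, #4, #6, #7, #8, #10, #12, #13, #18, #19, #20, #22, #23.
Seating in order: seats 1–8 → #2, #3, #5, #9, #11, #14, #15, #16; alternates → #17, #21.
So seat 8 is #16.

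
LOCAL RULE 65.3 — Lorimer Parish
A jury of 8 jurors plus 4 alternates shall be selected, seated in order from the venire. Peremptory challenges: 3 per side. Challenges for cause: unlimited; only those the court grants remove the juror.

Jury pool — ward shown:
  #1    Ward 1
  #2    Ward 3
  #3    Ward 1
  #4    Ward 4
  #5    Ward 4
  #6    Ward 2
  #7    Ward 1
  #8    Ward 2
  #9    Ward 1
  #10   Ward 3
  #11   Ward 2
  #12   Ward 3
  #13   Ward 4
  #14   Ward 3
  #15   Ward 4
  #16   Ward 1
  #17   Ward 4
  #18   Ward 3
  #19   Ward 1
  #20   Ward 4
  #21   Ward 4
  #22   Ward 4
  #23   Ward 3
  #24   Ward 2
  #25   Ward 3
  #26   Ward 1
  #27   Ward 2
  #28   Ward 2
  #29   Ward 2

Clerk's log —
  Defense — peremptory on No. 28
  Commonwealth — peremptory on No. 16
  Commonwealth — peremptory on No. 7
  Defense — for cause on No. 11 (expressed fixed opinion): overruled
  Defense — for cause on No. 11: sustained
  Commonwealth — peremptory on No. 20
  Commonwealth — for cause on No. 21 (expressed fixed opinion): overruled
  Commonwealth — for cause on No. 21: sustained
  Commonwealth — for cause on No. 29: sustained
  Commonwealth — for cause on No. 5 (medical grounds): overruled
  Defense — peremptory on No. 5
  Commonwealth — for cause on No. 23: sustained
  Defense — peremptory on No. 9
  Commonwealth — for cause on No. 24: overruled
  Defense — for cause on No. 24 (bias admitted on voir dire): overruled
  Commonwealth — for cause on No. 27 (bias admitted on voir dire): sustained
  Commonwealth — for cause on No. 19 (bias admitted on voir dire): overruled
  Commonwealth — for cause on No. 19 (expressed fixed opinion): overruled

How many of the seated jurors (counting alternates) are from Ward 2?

2

Removed: #5, #7, #9, #11, #16, #20, #21, #23, #27, #28, #29.
Seated (12 incl. alternates): #1, #2, #3, #4, #6, #8, #10, #12, #13, #14, #15, #17.
Of those, in Ward 2: #6, #8 → 2.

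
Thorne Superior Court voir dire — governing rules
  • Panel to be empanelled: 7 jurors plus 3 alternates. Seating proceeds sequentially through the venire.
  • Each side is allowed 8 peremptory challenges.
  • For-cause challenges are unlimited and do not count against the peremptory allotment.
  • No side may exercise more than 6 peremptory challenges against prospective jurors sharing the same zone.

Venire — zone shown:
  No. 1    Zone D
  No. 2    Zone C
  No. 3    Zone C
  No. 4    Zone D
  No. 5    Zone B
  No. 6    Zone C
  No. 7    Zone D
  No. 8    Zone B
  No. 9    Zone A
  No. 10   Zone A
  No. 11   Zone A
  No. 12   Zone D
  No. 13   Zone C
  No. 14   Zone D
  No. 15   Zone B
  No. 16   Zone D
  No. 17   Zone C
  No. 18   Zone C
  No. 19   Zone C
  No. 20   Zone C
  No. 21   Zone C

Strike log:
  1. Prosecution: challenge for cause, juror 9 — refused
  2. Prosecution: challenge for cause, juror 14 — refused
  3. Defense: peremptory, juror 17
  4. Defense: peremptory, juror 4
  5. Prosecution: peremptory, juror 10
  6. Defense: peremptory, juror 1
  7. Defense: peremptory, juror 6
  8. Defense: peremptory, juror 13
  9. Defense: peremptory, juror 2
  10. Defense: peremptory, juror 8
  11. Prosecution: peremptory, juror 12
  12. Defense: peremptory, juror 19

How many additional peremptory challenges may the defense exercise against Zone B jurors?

Defense peremptories so far: #17, #4, #1, #6, #13, #2, #8, #19 — 8 of 8 used, 0 left overall.
Against Zone B: #8 — 1 used; per-zone cap 6 leaves 5.
Binding limit: min(0, 5) = 0.

0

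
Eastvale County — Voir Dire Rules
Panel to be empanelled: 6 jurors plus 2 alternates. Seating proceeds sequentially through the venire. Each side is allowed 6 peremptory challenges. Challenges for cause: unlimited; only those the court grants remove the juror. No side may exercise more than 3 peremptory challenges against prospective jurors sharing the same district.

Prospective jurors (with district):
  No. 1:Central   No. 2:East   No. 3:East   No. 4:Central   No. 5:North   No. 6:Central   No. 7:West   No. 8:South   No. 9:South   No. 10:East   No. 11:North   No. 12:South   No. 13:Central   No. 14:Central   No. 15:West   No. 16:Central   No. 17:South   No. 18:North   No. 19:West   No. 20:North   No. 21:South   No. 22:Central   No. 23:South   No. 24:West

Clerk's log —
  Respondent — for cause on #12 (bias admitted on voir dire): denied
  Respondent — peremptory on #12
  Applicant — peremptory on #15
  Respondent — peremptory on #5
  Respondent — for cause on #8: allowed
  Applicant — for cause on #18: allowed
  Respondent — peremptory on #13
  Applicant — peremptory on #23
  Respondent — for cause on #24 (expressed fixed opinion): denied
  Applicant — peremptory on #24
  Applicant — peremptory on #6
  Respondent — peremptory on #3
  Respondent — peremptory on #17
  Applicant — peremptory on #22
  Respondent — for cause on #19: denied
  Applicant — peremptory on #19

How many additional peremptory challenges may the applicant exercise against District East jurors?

0

Applicant peremptories so far: #15, #23, #24, #6, #22, #19 — 6 of 6 used, 0 left overall.
Against District East: none yet — per-district cap 3 leaves 3.
Binding limit: min(0, 3) = 0.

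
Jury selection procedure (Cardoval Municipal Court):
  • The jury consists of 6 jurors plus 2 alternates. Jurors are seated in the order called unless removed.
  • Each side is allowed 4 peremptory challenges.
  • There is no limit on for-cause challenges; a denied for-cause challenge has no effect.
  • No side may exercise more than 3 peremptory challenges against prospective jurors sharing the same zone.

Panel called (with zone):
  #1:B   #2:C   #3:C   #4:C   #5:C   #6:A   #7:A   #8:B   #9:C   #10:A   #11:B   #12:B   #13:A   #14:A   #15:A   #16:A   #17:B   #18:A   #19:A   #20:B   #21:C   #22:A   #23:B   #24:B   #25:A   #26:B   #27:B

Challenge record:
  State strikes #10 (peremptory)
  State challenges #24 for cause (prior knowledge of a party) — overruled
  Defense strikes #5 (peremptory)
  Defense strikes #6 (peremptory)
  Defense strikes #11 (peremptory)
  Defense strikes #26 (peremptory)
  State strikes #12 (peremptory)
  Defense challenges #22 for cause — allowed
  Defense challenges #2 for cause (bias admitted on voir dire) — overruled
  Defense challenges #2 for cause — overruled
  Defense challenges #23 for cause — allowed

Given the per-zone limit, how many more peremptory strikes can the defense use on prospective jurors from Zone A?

Defense peremptories so far: #5, #6, #11, #26 — 4 of 4 used, 0 left overall.
Against Zone A: #6 — 1 used; per-zone cap 3 leaves 2.
Binding limit: min(0, 2) = 0.

0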